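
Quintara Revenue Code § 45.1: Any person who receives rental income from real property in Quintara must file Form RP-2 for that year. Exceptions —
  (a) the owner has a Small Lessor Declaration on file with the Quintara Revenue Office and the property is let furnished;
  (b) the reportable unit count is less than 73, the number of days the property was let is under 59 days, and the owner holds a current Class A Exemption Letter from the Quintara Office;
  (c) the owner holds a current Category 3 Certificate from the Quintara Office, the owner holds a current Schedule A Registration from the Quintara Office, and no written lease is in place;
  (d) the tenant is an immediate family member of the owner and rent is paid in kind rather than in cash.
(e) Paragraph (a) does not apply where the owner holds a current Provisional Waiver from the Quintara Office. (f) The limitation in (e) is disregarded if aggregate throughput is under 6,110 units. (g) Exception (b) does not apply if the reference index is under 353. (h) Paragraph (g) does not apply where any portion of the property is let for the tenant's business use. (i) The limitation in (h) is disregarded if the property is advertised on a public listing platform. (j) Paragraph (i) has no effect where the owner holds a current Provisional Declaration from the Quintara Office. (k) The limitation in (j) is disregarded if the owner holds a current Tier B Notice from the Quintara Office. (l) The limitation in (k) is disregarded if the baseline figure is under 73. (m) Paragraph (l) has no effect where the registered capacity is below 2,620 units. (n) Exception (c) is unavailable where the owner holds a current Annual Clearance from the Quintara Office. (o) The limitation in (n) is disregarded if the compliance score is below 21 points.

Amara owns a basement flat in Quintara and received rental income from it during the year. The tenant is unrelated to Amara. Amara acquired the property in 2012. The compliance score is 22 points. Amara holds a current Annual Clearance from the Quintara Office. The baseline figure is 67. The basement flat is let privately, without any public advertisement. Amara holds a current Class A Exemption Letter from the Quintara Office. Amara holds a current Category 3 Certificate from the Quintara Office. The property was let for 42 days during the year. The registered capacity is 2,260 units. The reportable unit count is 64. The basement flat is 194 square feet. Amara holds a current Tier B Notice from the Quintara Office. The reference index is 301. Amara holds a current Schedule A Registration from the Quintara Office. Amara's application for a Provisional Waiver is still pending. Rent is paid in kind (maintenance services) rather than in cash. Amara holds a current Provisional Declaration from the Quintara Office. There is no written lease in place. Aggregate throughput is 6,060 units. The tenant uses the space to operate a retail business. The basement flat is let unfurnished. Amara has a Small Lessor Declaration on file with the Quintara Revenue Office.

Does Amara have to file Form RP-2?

Exception (a) requires that the property is let furnished; but the property is let unfurnished, so (a) is unavailable.
All of (b)'s requirements are met (the reportable unit count is 64, less than the 73 limit; the number of days the property was let is 42 days, under the 59 days limit; a current Class A Exemption Letter is held). Under paragraphs (g)–(m): (g) is engaged (the reference index is 301, under the 353 limit), but yields to (h): (h) operates against (g): the space is let for business use. (i), which would lift (h), is not engaged — the property is let privately without advertisement. (b) remains available.
Exception (c): a current Category 3 Certificate is held; a current Schedule A Registration is held; there is no written lease — every condition holds. But: (n) operates — a current Annual Clearance is held. (o) is not triggered (the compliance score is 22 points, not below 21 points), so (n) stands. So (c) is unavailable.
Exception (d) requires that the tenant is an immediate family member of the owner; but the tenant is unrelated to the owner, so (d) is unavailable.

No — exception (b) applies; Amara is not required to file Form RP-2.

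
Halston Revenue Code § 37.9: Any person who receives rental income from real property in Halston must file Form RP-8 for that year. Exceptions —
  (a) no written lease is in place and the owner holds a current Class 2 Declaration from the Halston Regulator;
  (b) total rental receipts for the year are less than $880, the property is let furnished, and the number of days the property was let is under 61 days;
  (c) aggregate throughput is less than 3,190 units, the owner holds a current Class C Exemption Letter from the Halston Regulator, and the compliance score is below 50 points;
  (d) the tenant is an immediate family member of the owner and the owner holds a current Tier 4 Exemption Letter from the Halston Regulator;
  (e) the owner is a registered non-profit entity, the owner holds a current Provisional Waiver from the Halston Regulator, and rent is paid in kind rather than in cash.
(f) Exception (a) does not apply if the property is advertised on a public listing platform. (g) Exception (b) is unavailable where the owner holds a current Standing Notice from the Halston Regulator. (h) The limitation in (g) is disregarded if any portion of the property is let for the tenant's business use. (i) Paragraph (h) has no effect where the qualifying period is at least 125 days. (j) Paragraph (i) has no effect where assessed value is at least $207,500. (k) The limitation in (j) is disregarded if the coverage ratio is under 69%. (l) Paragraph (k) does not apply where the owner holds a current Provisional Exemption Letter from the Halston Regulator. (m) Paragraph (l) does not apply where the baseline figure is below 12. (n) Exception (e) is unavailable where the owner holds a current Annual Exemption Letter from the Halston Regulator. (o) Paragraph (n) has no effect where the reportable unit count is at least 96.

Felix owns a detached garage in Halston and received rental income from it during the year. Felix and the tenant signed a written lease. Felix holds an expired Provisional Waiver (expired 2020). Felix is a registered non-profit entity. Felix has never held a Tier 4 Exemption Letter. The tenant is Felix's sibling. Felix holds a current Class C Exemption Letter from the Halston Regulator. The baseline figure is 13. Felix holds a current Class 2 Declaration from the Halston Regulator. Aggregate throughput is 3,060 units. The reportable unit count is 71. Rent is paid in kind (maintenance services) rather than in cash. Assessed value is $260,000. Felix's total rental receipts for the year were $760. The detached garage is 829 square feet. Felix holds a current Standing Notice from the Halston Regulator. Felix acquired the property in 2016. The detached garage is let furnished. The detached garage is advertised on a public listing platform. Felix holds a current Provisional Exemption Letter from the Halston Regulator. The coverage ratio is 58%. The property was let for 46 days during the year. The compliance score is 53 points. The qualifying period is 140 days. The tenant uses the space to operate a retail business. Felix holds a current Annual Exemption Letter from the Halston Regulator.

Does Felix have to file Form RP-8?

No — exception (b) applies; Felix is not required to file Form RP-8.

Exception (a) requires that no written lease is in place; but a written lease is in place, so (a) is unavailable.
Exception (b): total rental receipts for the year are $760, less than the $880 limit; the property is let furnished; the number of days the property was let is 46 days, under the 61 days limit — every condition holds. As to paragraphs (g)–(m): (g) would limit (b) — a current Standing Notice is held — but (h) sets (g) aside: (h) applies — the space is let for business use. (i) would limit (h) — the qualifying period is 140 days, meeting the 125 days threshold — but (j) sets (i) aside: (j) operates against (i): assessed value is $260,000, meeting the $207,500 threshold. (k) would limit (j) — the coverage ratio is 58%, under the 69% limit — but (l) sets (k) aside: (l) operates against (k): a current Provisional Exemption Letter is held. (m) is not triggered (the baseline figure is 13, not below 12), so (l) stands. (b) remains available.
Exception (c) fails — the compliance score is 53 points, not below 50 points.
Exception (d) does not apply: there is no Tier 4 Exemption Letter in force.
Exception (e) fails — there is no Provisional Waiver in force.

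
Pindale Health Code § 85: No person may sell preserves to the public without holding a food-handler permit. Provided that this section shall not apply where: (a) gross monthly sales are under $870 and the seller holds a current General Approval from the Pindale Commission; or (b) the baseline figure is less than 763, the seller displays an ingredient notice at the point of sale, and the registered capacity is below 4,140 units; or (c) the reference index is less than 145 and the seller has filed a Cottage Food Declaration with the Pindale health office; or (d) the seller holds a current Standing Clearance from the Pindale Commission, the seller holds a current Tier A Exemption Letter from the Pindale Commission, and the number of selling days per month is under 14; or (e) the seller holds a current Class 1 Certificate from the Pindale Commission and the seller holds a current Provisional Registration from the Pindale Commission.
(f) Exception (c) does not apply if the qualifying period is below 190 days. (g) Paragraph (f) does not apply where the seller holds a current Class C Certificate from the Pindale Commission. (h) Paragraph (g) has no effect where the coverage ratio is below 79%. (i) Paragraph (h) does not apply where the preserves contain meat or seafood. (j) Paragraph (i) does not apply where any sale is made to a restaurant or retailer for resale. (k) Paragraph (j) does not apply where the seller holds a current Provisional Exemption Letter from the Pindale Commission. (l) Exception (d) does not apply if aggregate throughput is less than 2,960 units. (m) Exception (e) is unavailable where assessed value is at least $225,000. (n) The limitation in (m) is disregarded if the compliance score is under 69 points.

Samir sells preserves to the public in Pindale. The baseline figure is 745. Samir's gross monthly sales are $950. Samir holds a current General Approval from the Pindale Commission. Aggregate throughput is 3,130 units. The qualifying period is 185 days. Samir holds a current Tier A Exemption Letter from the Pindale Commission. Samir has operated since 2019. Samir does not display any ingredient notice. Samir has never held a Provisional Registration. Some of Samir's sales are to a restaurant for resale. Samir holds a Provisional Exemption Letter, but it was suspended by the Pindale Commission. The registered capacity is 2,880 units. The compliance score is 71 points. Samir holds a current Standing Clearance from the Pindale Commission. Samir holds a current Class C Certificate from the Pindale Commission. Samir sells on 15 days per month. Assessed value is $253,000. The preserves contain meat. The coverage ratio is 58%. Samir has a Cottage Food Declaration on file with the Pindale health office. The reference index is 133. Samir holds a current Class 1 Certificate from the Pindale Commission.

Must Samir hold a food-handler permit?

Exception (a) requires that gross monthly sales are under $870; but gross monthly sales are $950, not under $870, so (a) is unavailable.
Exception (b) fails — no ingredient notice is displayed.
Exception (c)'s conditions are all satisfied: the reference index is 133, less than the 145 limit; a Cottage Food Declaration is on file. However, paragraphs (f)–(k) must be considered: (f) operates against (c): the qualifying period is 185 days, below the 190 days limit. (g) is triggered (a current Class C Certificate is held), but is set aside by (h): (h) is triggered — the coverage ratio is 58%, below the 79% limit. (i) applies (the preserves contain meat), but yields to (j): (j) operates — some sales are to a restaurant for resale. (k), which would lift (j), is not triggered — there is no Provisional Exemption Letter in force. Exception (c) does not apply.
Exception (d) does not apply: the number of selling days per month is 15, not under 14.
Exception (e) does not apply: the Provisional Registration is not current.
No exception is made out. Samir falls within the general rule.

Yes — Samir must hold a food-handler permit.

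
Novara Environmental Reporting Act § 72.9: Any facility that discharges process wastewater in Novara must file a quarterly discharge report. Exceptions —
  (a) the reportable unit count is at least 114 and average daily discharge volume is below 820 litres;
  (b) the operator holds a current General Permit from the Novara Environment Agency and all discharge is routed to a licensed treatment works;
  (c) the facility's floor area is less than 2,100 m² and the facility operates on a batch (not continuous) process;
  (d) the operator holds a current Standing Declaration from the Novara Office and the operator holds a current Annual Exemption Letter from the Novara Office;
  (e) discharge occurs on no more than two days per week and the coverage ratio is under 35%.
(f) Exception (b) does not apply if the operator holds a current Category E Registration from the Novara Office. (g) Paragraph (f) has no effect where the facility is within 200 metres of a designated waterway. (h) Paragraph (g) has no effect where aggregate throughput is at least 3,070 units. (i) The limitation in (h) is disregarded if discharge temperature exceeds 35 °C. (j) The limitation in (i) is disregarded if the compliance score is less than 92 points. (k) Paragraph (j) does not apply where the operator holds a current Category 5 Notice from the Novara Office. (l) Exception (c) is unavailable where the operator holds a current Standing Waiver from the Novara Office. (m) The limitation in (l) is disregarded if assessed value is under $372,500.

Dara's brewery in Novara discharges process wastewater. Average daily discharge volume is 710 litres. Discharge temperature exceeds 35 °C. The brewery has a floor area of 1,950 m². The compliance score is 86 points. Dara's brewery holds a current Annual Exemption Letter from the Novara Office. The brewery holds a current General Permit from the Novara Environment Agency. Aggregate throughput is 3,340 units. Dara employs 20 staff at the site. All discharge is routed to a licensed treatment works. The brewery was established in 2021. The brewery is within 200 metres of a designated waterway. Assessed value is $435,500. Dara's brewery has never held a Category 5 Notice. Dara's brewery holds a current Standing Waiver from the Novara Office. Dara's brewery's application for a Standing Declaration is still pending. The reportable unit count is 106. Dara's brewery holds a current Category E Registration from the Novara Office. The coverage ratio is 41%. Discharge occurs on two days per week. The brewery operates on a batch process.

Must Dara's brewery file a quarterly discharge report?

Yes — Dara's brewery must file a quarterly discharge report.

Exception (a) fails — the reportable unit count is 106, short of 114.
Exception (b): a current General Permit is held; discharge is routed to a licensed treatment works — every condition holds. However, paragraphs (f)–(k) must be considered: (f) operates against (b): a current Category E Registration is held. (g) is engaged (the brewery is within 200 m of a designated waterway), but is overridden by (h): (h) operates against (g): aggregate throughput is 3,340 units, meeting the 3,070 units threshold. (i) applies (discharge temperature exceeds 35 °C), but is displaced by (j): (j) operates against (i): the compliance score is 86 points, less than the 92 points limit. (k) is not engaged (the Category 5 Notice is not current), so (j) stands. (b) is therefore removed.
Exception (c): the facility's floor area is 1,950 m², less than the 2,100 m² limit; the facility operates on a batch process — every condition holds. Turning to paragraphs (l)–(m): (l) operates against (c): a current Standing Waiver is held. (m), which would lift (l), does not operate here — assessed value is $435,500, not under $372,500. Exception (c) does not apply.
Exception (d) does not apply: no current Standing Declaration is held.
Exception (e) does not apply: the coverage ratio is 41%, not under 35%.
None of the exceptions is available; § 72.9 applies in full.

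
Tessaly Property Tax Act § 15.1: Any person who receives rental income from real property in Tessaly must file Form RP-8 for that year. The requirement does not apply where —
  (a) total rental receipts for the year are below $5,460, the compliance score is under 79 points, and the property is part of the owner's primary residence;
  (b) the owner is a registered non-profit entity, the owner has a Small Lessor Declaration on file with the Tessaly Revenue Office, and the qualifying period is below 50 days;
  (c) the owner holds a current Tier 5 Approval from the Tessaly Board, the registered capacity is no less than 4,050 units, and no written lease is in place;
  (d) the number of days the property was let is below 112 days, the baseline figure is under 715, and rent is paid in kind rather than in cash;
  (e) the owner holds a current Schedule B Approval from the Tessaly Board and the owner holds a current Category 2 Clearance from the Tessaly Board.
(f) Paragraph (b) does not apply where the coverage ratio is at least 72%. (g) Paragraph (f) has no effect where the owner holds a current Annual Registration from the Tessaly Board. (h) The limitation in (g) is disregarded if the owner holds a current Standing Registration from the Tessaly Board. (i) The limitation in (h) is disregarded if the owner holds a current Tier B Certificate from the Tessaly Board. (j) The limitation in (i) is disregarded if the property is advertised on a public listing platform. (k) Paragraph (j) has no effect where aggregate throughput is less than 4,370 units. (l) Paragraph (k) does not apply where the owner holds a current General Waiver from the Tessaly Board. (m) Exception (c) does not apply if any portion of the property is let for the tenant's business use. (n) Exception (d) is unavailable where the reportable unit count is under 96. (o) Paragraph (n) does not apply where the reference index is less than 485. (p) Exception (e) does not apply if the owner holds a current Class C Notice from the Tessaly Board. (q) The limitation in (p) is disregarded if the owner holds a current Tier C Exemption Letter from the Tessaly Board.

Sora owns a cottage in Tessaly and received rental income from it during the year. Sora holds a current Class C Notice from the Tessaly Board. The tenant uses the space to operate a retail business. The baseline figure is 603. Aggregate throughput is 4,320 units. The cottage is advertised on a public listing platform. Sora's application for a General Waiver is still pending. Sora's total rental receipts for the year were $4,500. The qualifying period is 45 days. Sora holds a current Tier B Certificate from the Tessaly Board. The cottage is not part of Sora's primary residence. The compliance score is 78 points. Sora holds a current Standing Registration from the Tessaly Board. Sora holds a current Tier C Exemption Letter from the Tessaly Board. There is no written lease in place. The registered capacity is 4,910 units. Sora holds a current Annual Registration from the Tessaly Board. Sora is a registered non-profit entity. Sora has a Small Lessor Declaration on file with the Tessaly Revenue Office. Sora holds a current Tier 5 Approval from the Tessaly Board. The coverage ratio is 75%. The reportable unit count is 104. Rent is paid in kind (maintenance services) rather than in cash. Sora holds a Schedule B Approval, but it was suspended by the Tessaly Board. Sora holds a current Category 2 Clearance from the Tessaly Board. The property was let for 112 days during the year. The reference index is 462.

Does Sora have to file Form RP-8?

Exception (a) does not apply: the cottage is not part of the primary residence.
Exception (b): Sora is a registered non-profit; a Small Lessor Declaration is on file; the qualifying period is 45 days, below the 50 days limit — every condition holds. Applying paragraphs (f)–(l): (f) would limit (b) — the coverage ratio is 75%, meeting the 72% threshold — but (g) sets (f) aside: (g) applies — a current Annual Registration is held. (h) applies (a current Standing Registration is held), but is displaced by (i): (i) is triggered — a current Tier B Certificate is held. (j) would limit (i) — the property is publicly advertised — but (k) sets (j) aside: (k) operates against (j): aggregate throughput is 4,320 units, less than the 4,370 units limit. (l), which would lift (k), does not operate here — there is no General Waiver in force. Exception (b) stands.
All of (c)'s requirements are met (a current Tier 5 Approval is held; the registered capacity is 4,910 units, meeting the 4,050 units threshold; there is no written lease). But applying paragraph (m): (m) operates against (c): the space is let for business use. Exception (c) does not apply.
Exception (d) requires that the number of days the property was let is below 112 days; but the number of days the property was let is 112 days, not below 112 days, so (d) is unavailable.
Exception (e) requires that the owner holds a current Schedule B Approval from the Tessaly Board; but no current Schedule B Approval is held, so (e) is unavailable.

No — exception (b) applies; Sora is not required to file Form RP-8.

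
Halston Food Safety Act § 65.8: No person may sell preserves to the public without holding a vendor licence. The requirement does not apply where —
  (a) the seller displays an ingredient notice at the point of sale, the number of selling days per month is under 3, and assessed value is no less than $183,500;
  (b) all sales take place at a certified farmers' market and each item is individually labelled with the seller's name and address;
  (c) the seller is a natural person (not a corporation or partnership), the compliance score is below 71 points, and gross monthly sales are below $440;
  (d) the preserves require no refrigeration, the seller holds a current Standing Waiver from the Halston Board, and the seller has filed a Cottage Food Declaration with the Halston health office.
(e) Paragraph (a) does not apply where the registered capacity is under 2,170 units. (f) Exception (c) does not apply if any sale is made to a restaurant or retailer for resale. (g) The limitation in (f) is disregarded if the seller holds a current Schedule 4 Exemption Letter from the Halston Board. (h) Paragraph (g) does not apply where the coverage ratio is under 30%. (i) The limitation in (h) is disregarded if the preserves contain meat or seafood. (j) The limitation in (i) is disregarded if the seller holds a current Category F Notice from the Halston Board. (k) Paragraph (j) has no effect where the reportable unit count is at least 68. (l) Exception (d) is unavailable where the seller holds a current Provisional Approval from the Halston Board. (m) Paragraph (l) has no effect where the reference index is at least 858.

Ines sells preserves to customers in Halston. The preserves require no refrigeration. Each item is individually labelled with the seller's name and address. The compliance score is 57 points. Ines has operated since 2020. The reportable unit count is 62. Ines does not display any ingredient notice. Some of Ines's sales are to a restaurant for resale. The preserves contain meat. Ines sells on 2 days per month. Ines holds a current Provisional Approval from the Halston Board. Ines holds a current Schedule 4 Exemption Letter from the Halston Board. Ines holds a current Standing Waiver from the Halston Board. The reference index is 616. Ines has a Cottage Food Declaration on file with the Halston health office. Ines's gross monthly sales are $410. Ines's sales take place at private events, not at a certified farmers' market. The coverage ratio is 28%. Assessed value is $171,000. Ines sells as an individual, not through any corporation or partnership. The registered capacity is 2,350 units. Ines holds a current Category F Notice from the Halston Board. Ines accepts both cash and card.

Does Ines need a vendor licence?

Yes — Ines must hold a vendor licence.

Exception (a) fails — no ingredient notice is displayed.
Exception (b) does not apply: sales are at private events, not a certified farmers' market.
Exception (c) is satisfied on its face — the seller is a natural person; the compliance score is 57 points, below the 71 points limit; gross monthly sales are $410, below the $440 limit. But: (f) operates against (c): some sales are to a restaurant for resale. (g) is triggered (a current Schedule 4 Exemption Letter is held), but yields to (h): (h) is triggered — the coverage ratio is 28%, under the 30% limit. (i) would limit (h) — the preserves contain meat — but (j) sets (i) aside: (j) operates against (i): a current Category F Notice is held. (k) is not triggered (the reportable unit count is 62, short of 68), so (j) stands. So (c) is unavailable.
All of (d)'s requirements are met (the preserves are shelf-stable; a current Standing Waiver is held; a Cottage Food Declaration is on file). Turning to paragraphs (l)–(m): (l) operates against (d): a current Provisional Approval is held. (m), which would lift (l), is not engaged — the reference index is 616, short of 858. (d) is therefore removed.
No exception displaces § 65.8.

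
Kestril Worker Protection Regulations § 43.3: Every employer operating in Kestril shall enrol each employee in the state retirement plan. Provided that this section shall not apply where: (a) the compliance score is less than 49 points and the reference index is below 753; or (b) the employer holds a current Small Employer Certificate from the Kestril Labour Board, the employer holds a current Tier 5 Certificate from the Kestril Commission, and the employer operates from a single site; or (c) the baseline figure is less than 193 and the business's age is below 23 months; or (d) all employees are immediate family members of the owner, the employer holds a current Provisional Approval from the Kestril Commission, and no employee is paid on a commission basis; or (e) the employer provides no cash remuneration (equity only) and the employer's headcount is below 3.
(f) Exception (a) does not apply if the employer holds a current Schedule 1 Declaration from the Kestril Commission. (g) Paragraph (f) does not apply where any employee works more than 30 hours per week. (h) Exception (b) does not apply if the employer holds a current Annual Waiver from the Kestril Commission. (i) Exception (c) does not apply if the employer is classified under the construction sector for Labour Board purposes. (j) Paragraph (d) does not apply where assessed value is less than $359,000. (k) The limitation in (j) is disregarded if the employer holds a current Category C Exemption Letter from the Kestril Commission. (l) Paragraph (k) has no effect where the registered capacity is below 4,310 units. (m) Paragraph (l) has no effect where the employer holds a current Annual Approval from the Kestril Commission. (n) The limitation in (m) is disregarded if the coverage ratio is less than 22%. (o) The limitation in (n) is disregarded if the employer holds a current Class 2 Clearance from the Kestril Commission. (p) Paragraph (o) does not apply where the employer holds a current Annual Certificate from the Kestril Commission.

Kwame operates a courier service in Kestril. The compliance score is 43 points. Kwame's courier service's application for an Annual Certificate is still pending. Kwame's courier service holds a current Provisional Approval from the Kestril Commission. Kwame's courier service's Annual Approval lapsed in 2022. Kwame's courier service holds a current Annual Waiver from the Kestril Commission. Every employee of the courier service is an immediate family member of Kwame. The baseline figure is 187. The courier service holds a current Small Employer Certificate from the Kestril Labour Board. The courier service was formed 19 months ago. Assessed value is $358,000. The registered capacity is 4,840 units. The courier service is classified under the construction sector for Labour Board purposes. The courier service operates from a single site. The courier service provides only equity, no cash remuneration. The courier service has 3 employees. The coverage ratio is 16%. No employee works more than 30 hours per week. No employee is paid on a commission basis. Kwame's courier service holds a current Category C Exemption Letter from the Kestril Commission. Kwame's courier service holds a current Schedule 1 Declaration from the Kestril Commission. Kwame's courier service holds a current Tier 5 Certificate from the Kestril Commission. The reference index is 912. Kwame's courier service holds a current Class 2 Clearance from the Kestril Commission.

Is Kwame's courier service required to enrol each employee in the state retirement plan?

No — exception (d) applies; Kwame's courier service is not required to enrol each employee in the state retirement plan.

Exception (a) fails — the reference index is 912, not below 753.
Exception (b): a current Small Employer Certificate is held; a current Tier 5 Certificate is held; the employer operates from a single site — every condition holds. Turning to paragraph (h): (h) is engaged — a current Annual Waiver is held. So (b) is unavailable.
Exception (c): the baseline figure is 187, less than the 193 limit; the business's age is 19 months, below the 23 months limit — every condition holds. However, paragraph (i) must be considered: (i) operates against (c): the courier service is classified under the construction sector. (c) is therefore removed.
Exception (d) is satisfied on its face — every employee is an immediate family member; a current Provisional Approval is held; no employee is paid on commission. Applying paragraphs (j)–(p): (j) operates (assessed value is $358,000, less than the $359,000 limit), but is displaced by (k): (k) applies — a current Category C Exemption Letter is held. (l), which would lift (k), is not triggered — the registered capacity is 4,840 units, not below 4,310 units. (d) remains available.
Exception (e) does not apply: the employer's headcount is 3, not below 3.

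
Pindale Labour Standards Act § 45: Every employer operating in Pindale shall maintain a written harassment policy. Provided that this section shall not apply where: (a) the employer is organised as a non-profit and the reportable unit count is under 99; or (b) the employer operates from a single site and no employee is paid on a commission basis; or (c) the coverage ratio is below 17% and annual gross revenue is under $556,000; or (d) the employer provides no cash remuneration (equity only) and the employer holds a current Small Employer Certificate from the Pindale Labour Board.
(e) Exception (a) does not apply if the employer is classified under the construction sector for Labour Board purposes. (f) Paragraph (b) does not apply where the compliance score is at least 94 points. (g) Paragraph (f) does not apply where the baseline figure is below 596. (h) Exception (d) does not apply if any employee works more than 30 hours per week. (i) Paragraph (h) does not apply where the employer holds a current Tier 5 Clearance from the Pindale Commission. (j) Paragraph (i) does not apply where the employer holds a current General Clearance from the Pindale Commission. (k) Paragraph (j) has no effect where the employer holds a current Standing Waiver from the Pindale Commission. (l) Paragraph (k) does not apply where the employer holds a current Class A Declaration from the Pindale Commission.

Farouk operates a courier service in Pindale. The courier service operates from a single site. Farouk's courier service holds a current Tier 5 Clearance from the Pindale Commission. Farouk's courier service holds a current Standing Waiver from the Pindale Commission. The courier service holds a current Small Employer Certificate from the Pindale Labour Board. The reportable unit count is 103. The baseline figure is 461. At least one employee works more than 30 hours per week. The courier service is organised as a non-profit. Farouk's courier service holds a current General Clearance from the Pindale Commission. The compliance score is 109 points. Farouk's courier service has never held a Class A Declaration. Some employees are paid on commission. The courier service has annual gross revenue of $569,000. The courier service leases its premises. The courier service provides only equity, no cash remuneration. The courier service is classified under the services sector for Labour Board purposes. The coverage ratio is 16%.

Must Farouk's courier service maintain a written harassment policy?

No — exception (d) applies; Farouk's courier service is not required to maintain a written harassment policy.

Exception (a) does not apply: the reportable unit count is 103, not under 99.
Exception (b) fails — some employees are paid on commission.
Exception (c) does not apply: annual gross revenue is $569,000, not under $556,000.
Exception (d) is satisfied on its face — remuneration is equity-only; a current Small Employer Certificate is held. Under paragraphs (h)–(l): (h) operates (at least one employee exceeds 30 hours/week), but is overridden by (i): (i) operates against (h): a current Tier 5 Clearance is held. (j) would limit (i) — a current General Clearance is held — but (k) sets (j) aside: (k) is engaged — a current Standing Waiver is held. (l) does not operate here (no current Class A Declaration is held), so (k) stands. So (d) applies.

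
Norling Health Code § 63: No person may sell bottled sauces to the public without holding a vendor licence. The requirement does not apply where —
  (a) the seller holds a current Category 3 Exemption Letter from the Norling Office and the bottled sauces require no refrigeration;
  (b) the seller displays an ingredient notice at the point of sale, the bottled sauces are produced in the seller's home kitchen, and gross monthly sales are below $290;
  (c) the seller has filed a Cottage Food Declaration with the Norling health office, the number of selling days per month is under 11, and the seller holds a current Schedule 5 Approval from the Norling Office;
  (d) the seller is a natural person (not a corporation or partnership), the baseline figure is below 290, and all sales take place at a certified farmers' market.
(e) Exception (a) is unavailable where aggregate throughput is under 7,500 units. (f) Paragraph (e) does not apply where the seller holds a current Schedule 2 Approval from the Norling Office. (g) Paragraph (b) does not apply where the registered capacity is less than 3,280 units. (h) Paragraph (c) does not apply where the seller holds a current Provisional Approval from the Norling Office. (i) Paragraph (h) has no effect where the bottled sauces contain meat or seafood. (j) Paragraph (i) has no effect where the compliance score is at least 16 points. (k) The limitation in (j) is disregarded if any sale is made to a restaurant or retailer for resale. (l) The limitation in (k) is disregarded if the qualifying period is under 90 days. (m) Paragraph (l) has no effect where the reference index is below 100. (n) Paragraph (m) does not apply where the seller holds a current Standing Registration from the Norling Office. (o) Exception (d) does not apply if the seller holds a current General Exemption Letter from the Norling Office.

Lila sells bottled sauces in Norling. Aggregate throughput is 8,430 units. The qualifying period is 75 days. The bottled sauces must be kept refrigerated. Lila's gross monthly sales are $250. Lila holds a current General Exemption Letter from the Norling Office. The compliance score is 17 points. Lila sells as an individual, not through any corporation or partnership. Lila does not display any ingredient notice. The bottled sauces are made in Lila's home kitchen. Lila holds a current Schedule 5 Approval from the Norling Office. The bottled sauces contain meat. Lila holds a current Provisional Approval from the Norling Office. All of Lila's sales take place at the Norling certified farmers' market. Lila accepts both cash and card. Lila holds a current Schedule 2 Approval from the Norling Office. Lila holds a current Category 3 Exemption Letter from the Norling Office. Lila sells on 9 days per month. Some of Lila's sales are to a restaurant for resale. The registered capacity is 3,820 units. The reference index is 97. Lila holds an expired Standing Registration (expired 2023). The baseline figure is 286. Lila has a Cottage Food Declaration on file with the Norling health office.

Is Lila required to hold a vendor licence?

Exception (a) requires that the bottled sauces require no refrigeration; but the bottled sauces require refrigeration, so (a) is unavailable.
Exception (b) requires that the seller displays an ingredient notice at the point of sale; but no ingredient notice is displayed, so (b) is unavailable.
Exception (c): a Cottage Food Declaration is on file; the number of selling days per month is 9, under the 11 limit; a current Schedule 5 Approval is held — every condition holds. As to paragraphs (h)–(n): (h) would limit (c) — a current Provisional Approval is held — but (i) sets (h) aside: (i) operates against (h): the bottled sauces contain meat. (j) operates (the compliance score is 17 points, meeting the 16 points threshold), but is displaced by (k): (k) applies — some sales are to a restaurant for resale. (l) applies (the qualifying period is 75 days, under the 90 days limit), but yields to (m): (m) operates against (l): the reference index is 97, below the 100 limit. (n) does not operate here (the Standing Registration is not current), so (m) stands. (c) remains available.
Exception (d): the seller is a natural person; the baseline figure is 286, below the 290 limit; all sales are at a certified farmers' market — every condition holds. Turning to paragraph (o): (o) operates against (d): a current General Exemption Letter is held. (d) is therefore removed.

No — exception (c) applies; Lila is not required to hold a vendor licence.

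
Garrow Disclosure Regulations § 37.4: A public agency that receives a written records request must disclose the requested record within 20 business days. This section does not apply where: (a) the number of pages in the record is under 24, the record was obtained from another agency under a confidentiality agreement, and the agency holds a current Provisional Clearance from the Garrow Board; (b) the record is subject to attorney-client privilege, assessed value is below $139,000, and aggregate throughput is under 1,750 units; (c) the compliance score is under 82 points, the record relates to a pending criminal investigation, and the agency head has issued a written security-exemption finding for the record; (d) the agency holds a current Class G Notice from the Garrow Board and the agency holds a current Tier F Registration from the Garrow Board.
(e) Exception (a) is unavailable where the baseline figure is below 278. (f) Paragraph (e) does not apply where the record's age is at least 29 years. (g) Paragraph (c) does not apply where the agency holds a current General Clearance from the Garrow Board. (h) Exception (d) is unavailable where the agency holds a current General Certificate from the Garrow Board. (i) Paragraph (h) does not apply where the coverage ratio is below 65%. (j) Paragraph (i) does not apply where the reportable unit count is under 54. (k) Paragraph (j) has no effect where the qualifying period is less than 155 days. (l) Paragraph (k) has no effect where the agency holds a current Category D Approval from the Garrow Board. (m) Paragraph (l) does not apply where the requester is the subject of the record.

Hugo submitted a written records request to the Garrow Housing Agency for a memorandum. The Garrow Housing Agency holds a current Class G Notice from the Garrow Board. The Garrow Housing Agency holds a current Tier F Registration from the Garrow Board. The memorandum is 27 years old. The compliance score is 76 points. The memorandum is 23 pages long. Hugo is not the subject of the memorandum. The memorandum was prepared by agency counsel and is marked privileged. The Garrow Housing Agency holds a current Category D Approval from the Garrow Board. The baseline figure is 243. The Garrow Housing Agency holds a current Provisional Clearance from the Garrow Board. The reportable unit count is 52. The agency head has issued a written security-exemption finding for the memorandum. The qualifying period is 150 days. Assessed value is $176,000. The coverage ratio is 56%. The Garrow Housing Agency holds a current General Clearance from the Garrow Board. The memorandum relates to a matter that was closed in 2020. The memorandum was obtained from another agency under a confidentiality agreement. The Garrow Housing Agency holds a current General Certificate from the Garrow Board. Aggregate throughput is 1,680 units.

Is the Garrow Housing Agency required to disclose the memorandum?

Exception (a) is satisfied on its face — the number of pages in the record is 23, under the 24 limit; the memorandum was obtained under a confidentiality agreement; a current Provisional Clearance is held. However, paragraphs (e)–(f) must be considered: (e) is triggered — the baseline figure is 243, below the 278 limit. (f), which would lift (e), is not triggered — the record's age is 27 years, short of 29 years. (a) is therefore removed.
Exception (b) requires that assessed value is below $139,000; but assessed value is $176,000, not below $139,000, so (b) is unavailable.
Exception (c) fails — the memorandum relates to a closed matter.
Exception (d)'s conditions are all satisfied: a current Class G Notice is held; a current Tier F Registration is held. However, paragraphs (h)–(m) must be considered: (h) operates against (d): a current General Certificate is held. (i) would limit (h) — the coverage ratio is 56%, below the 65% limit — but (j) sets (i) aside: (j) operates against (i): the reportable unit count is 52, under the 54 limit. (k) is triggered (the qualifying period is 150 days, less than the 155 days limit), but is set aside by (l): (l) operates against (k): a current Category D Approval is held. (m) does not operate here (Hugo is not the subject of the memorandum), so (l) stands. Exception (d) does not apply.
No exception is made out. the Garrow Housing Agency falls within the general rule.

Yes — the Garrow Housing Agency must disclose the memorandum.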